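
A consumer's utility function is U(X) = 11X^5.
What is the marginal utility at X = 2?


MU = dU/dX = 11*5*X^(5-1)
MU = 55*X^4
At X = 2:
MU = 55 * 2^4
MU = 55 * 16 = 880

880


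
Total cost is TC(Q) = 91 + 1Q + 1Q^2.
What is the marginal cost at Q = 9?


MC = dTC/dQ = 1 + 2*1*Q
At Q = 9:
MC = 1 + 2*9
MC = 1 + 18 = 19

19


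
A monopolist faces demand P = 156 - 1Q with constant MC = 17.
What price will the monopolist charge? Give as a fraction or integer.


MR = 156 - 2Q
Set MR = MC: 156 - 2Q = 17
Q* = 139/2
Substitute into demand:
P* = 156 - 1*139/2 = 173/2

173/2


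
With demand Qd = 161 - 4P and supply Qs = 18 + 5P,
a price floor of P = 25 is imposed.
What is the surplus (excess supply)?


At P = 25:
Qd = 161 - 4*25 = 61
Qs = 18 + 5*25 = 143
Surplus = Qs - Qd = 143 - 61 = 82

82


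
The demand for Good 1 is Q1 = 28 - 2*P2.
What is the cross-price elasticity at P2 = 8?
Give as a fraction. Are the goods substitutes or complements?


dQ1/dP2 = -2
At P2 = 8: Q1 = 28 - 2*8 = 12
Exy = (dQ1/dP2)(P2/Q1) = -2 * 8 / 12 = -4/3
Since Exy < 0, the goods are complements.

-4/3 (complements)


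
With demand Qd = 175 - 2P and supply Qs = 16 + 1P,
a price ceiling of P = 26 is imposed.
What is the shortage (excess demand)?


At P = 26:
Qd = 175 - 2*26 = 123
Qs = 16 + 1*26 = 42
Shortage = Qd - Qs = 123 - 42 = 81

81


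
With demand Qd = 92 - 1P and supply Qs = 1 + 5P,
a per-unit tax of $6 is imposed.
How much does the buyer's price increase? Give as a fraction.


With a per-unit tax, the buyer's price increase depends on relative slopes.
Supply slope: d = 5, Demand slope: b = 1
Buyer's price increase = d * tax / (b + d)
= 5 * 6 / (1 + 5)
= 30 / 6 = 5

5


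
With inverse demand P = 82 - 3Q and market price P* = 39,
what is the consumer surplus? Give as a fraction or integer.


Maximum willingness to pay (at Q=0): P_max = 82
Quantity demanded at P* = 39:
Q* = (82 - 39)/3 = 43/3
CS = (1/2) * Q* * (P_max - P*)
CS = (1/2) * 43/3 * (82 - 39)
CS = (1/2) * 43/3 * 43 = 1849/6

1849/6


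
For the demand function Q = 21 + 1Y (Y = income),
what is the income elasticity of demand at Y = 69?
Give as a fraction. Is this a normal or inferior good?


dQ/dY = 1
At Y = 69: Q = 21 + 1*69 = 90
Ey = (dQ/dY)(Y/Q) = 1 * 69 / 90 = 23/30
Since Ey > 0, this is a normal good.

23/30 (normal good)


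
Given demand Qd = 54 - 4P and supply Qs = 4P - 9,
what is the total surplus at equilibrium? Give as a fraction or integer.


Find equilibrium: 54 - 4P = 4P - 9
54 + 9 = 8P
P* = 63/8 = 63/8
Q* = 4*63/8 - 9 = 45/2
Inverse demand: P = 27/2 - Q/4, so P_max = 27/2
Inverse supply: P = 9/4 + Q/4, so P_min = 9/4
CS = (1/2) * 45/2 * (27/2 - 63/8) = 2025/32
PS = (1/2) * 45/2 * (63/8 - 9/4) = 2025/32
TS = CS + PS = 2025/32 + 2025/32 = 2025/16

2025/16


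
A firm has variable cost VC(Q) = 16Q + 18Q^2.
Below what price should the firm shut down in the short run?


AVC(Q) = VC(Q)/Q = 16 + 18Q
AVC is increasing in Q, so minimum AVC is at Q -> 0+.
Min AVC = 16
The firm should shut down if P < 16.

16


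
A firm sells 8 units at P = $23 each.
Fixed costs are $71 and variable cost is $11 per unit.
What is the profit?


Total Revenue = P * Q = 23 * 8 = $184
Total Cost = FC + VC*Q = 71 + 11*8 = $159
Profit = TR - TC = 184 - 159 = $25

$25


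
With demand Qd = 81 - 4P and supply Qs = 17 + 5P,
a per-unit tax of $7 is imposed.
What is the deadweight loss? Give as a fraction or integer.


Pre-tax equilibrium quantity: Q* = 473/9
Post-tax equilibrium quantity: Q_tax = 37
Reduction in quantity: Q* - Q_tax = 140/9
DWL = (1/2) * tax * (Q* - Q_tax)
DWL = (1/2) * 7 * 140/9 = 490/9

490/9


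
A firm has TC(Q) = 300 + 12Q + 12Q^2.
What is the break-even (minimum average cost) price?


AC(Q) = 300/Q + 12 + 12Q
To minimize: dAC/dQ = -300/Q^2 + 12 = 0
Q^2 = 300/12 = 25
Q* = 5
Min AC = 300/5 + 12 + 12*5
Min AC = 60 + 12 + 60 = 132

132


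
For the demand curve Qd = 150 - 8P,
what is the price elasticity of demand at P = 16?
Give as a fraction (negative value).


dQ/dP = -8
At P = 16: Q = 150 - 8*16 = 22
E = (dQ/dP)(P/Q) = (-8)(16/22) = -64/11

-64/11


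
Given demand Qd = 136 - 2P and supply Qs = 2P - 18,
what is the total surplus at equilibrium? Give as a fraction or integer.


Find equilibrium: 136 - 2P = 2P - 18
136 + 18 = 4P
P* = 154/4 = 77/2
Q* = 2*77/2 - 18 = 59
Inverse demand: P = 68 - Q/2, so P_max = 68
Inverse supply: P = 9 + Q/2, so P_min = 9
CS = (1/2) * 59 * (68 - 77/2) = 3481/4
PS = (1/2) * 59 * (77/2 - 9) = 3481/4
TS = CS + PS = 3481/4 + 3481/4 = 3481/2

3481/2


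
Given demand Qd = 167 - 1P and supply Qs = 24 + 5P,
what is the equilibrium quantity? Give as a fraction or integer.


First find equilibrium price:
167 - 1P = 24 + 5P
P* = 143/6 = 143/6
Then substitute into demand:
Q* = 167 - 1 * 143/6 = 859/6

859/6


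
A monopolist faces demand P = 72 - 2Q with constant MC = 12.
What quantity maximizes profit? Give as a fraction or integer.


TR = P*Q = (72 - 2Q)Q = 72Q - 2Q^2
MR = dTR/dQ = 72 - 4Q
Set MR = MC:
72 - 4Q = 12
60 = 4Q
Q* = 60/4 = 15

15


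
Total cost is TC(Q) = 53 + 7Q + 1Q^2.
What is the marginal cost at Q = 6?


MC = dTC/dQ = 7 + 2*1*Q
At Q = 6:
MC = 7 + 2*6
MC = 7 + 12 = 19

19


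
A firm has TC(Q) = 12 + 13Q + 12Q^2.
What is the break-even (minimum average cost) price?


AC(Q) = 12/Q + 13 + 12Q
To minimize: dAC/dQ = -12/Q^2 + 12 = 0
Q^2 = 12/12 = 1
Q* = 1
Min AC = 12/1 + 13 + 12*1
Min AC = 12 + 13 + 12 = 37

37


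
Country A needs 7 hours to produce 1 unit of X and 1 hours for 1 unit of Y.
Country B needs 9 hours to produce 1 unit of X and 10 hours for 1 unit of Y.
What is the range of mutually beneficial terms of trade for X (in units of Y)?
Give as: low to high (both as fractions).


Opportunity cost of X for Country A = hours_X / hours_Y = 7/1 = 7 units of Y
Opportunity cost of X for Country B = hours_X / hours_Y = 9/10 = 9/10 units of Y
Terms of trade must be between the two opportunity costs.
Range: 9/10 to 7

9/10 to 7


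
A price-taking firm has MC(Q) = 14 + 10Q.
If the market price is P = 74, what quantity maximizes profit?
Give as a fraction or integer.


In perfect competition, profit is maximized where P = MC.
74 = 14 + 10Q
60 = 10Q
Q* = 60/10 = 6

6


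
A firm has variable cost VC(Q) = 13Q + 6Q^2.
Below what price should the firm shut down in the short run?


AVC(Q) = VC(Q)/Q = 13 + 6Q
AVC is increasing in Q, so minimum AVC is at Q -> 0+.
Min AVC = 13
The firm should shut down if P < 13.

13


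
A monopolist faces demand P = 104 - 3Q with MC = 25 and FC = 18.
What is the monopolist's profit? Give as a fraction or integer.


MR = MC: 104 - 6Q = 25
Q* = 79/6
P* = 104 - 3*79/6 = 129/2
Profit = (P* - MC)*Q* - FC
= (129/2 - 25)*79/6 - 18
= 79/2*79/6 - 18
= 6241/12 - 18 = 6025/12

6025/12


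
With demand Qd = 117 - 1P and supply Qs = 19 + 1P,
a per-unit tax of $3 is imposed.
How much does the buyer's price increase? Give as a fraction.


With a per-unit tax, the buyer's price increase depends on relative slopes.
Supply slope: d = 1, Demand slope: b = 1
Buyer's price increase = d * tax / (b + d)
= 1 * 3 / (1 + 1)
= 3 / 2 = 3/2

3/2


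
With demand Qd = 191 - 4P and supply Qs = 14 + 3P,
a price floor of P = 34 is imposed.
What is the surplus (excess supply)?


At P = 34:
Qd = 191 - 4*34 = 55
Qs = 14 + 3*34 = 116
Surplus = Qs - Qd = 116 - 55 = 61

61


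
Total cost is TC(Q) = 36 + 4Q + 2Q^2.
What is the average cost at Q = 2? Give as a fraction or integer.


TC(2) = 36 + 4*2 + 2*2^2
TC(2) = 36 + 8 + 8 = 52
AC = TC/Q = 52/2 = 26

26


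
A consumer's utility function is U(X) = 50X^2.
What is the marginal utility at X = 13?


MU = dU/dX = 50*2*X^(2-1)
MU = 100*X^1
At X = 13:
MU = 100 * 13^1
MU = 100 * 13 = 1300

1300


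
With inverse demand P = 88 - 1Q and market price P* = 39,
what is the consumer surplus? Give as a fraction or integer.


Maximum willingness to pay (at Q=0): P_max = 88
Quantity demanded at P* = 39:
Q* = (88 - 39)/1 = 49
CS = (1/2) * Q* * (P_max - P*)
CS = (1/2) * 49 * (88 - 39)
CS = (1/2) * 49 * 49 = 2401/2

2401/2


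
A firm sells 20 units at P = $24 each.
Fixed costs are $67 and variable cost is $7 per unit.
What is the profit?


Total Revenue = P * Q = 24 * 20 = $480
Total Cost = FC + VC*Q = 67 + 7*20 = $207
Profit = TR - TC = 480 - 207 = $273

$273


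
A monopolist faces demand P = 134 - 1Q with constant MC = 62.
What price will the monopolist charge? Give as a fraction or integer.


MR = 134 - 2Q
Set MR = MC: 134 - 2Q = 62
Q* = 36
Substitute into demand:
P* = 134 - 1*36 = 98

98


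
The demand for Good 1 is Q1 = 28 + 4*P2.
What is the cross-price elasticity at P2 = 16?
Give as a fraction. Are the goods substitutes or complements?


dQ1/dP2 = 4
At P2 = 16: Q1 = 28 + 4*16 = 92
Exy = (dQ1/dP2)(P2/Q1) = 4 * 16 / 92 = 16/23
Since Exy > 0, the goods are substitutes.

16/23 (substitutes)


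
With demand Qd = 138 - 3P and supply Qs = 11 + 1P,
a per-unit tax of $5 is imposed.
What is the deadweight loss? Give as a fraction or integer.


Pre-tax equilibrium quantity: Q* = 171/4
Post-tax equilibrium quantity: Q_tax = 39
Reduction in quantity: Q* - Q_tax = 15/4
DWL = (1/2) * tax * (Q* - Q_tax)
DWL = (1/2) * 5 * 15/4 = 75/8

75/8


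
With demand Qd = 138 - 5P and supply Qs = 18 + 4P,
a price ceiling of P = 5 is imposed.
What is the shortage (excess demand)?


At P = 5:
Qd = 138 - 5*5 = 113
Qs = 18 + 4*5 = 38
Shortage = Qd - Qs = 113 - 38 = 75

75


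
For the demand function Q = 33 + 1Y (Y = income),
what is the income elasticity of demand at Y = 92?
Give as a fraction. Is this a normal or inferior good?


dQ/dY = 1
At Y = 92: Q = 33 + 1*92 = 125
Ey = (dQ/dY)(Y/Q) = 1 * 92 / 125 = 92/125
Since Ey > 0, this is a normal good.

92/125 (normal good)


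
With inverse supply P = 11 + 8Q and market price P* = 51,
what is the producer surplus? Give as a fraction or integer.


Minimum supply price (at Q=0): P_min = 11
Quantity supplied at P* = 51:
Q* = (51 - 11)/8 = 5
PS = (1/2) * Q* * (P* - P_min)
PS = (1/2) * 5 * (51 - 11)
PS = (1/2) * 5 * 40 = 100

100


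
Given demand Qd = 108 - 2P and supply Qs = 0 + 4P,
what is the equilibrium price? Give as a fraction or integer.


At equilibrium, Qd = Qs.
108 - 2P = 0 + 4P
108 - 0 = 2P + 4P
108 = 6P
P* = 108/6 = 18

18


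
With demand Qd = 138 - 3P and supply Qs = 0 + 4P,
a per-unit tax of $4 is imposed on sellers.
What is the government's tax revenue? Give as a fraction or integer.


With tax on sellers, new supply: Qs' = 0 + 4(P - 4)
= 4P - 16
New equilibrium quantity:
Q_new = 72
Tax revenue = tax * Q_new = 4 * 72 = 288

288


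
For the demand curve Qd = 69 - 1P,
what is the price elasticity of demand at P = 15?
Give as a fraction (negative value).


dQ/dP = -1
At P = 15: Q = 69 - 1*15 = 54
E = (dQ/dP)(P/Q) = (-1)(15/54) = -5/18

-5/18


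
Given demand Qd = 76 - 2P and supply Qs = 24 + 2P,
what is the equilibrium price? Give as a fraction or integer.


At equilibrium, Qd = Qs.
76 - 2P = 24 + 2P
76 - 24 = 2P + 2P
52 = 4P
P* = 52/4 = 13

13


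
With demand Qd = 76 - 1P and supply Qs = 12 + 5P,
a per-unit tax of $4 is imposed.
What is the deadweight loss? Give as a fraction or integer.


Pre-tax equilibrium quantity: Q* = 196/3
Post-tax equilibrium quantity: Q_tax = 62
Reduction in quantity: Q* - Q_tax = 10/3
DWL = (1/2) * tax * (Q* - Q_tax)
DWL = (1/2) * 4 * 10/3 = 20/3

20/3


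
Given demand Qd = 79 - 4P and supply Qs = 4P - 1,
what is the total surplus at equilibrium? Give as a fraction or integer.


Find equilibrium: 79 - 4P = 4P - 1
79 + 1 = 8P
P* = 80/8 = 10
Q* = 4*10 - 1 = 39
Inverse demand: P = 79/4 - Q/4, so P_max = 79/4
Inverse supply: P = 1/4 + Q/4, so P_min = 1/4
CS = (1/2) * 39 * (79/4 - 10) = 1521/8
PS = (1/2) * 39 * (10 - 1/4) = 1521/8
TS = CS + PS = 1521/8 + 1521/8 = 1521/4

1521/4


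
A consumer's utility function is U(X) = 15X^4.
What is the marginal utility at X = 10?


MU = dU/dX = 15*4*X^(4-1)
MU = 60*X^3
At X = 10:
MU = 60 * 10^3
MU = 60 * 1000 = 60000

60000


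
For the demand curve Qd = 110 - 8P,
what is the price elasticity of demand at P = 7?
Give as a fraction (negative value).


dQ/dP = -8
At P = 7: Q = 110 - 8*7 = 54
E = (dQ/dP)(P/Q) = (-8)(7/54) = -28/27

-28/27


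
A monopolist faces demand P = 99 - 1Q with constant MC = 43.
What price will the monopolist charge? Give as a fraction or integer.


MR = 99 - 2Q
Set MR = MC: 99 - 2Q = 43
Q* = 28
Substitute into demand:
P* = 99 - 1*28 = 71

71


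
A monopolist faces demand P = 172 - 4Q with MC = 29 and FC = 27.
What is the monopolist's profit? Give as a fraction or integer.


MR = MC: 172 - 8Q = 29
Q* = 143/8
P* = 172 - 4*143/8 = 201/2
Profit = (P* - MC)*Q* - FC
= (201/2 - 29)*143/8 - 27
= 143/2*143/8 - 27
= 20449/16 - 27 = 20017/16

20017/16


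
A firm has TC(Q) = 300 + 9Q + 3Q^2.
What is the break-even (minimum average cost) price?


AC(Q) = 300/Q + 9 + 3Q
To minimize: dAC/dQ = -300/Q^2 + 3 = 0
Q^2 = 300/3 = 100
Q* = 10
Min AC = 300/10 + 9 + 3*10
Min AC = 30 + 9 + 30 = 69

69


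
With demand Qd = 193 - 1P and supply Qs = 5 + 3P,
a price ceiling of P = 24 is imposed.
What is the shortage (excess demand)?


At P = 24:
Qd = 193 - 1*24 = 169
Qs = 5 + 3*24 = 77
Shortage = Qd - Qs = 169 - 77 = 92

92


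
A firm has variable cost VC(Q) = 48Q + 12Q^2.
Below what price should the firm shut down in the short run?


AVC(Q) = VC(Q)/Q = 48 + 12Q
AVC is increasing in Q, so minimum AVC is at Q -> 0+.
Min AVC = 48
The firm should shut down if P < 48.

48


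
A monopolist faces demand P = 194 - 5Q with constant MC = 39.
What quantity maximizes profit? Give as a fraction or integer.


TR = P*Q = (194 - 5Q)Q = 194Q - 5Q^2
MR = dTR/dQ = 194 - 10Q
Set MR = MC:
194 - 10Q = 39
155 = 10Q
Q* = 155/10 = 31/2

31/2


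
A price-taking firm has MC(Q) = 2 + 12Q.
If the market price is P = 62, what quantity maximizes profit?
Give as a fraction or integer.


In perfect competition, profit is maximized where P = MC.
62 = 2 + 12Q
60 = 12Q
Q* = 60/12 = 5

5


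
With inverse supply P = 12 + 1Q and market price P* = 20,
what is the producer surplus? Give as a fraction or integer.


Minimum supply price (at Q=0): P_min = 12
Quantity supplied at P* = 20:
Q* = (20 - 12)/1 = 8
PS = (1/2) * Q* * (P* - P_min)
PS = (1/2) * 8 * (20 - 12)
PS = (1/2) * 8 * 8 = 32

32


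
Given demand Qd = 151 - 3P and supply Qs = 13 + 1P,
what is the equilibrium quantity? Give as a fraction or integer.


First find equilibrium price:
151 - 3P = 13 + 1P
P* = 138/4 = 69/2
Then substitute into demand:
Q* = 151 - 3 * 69/2 = 95/2

95/2


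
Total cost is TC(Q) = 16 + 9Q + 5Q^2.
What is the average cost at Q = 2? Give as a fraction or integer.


TC(2) = 16 + 9*2 + 5*2^2
TC(2) = 16 + 18 + 20 = 54
AC = TC/Q = 54/2 = 27

27


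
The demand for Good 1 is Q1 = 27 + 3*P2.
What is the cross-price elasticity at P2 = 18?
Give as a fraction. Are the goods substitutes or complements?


dQ1/dP2 = 3
At P2 = 18: Q1 = 27 + 3*18 = 81
Exy = (dQ1/dP2)(P2/Q1) = 3 * 18 / 81 = 2/3
Since Exy > 0, the goods are substitutes.

2/3 (substitutes)


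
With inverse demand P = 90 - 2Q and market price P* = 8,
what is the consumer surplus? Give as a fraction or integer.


Maximum willingness to pay (at Q=0): P_max = 90
Quantity demanded at P* = 8:
Q* = (90 - 8)/2 = 41
CS = (1/2) * Q* * (P_max - P*)
CS = (1/2) * 41 * (90 - 8)
CS = (1/2) * 41 * 82 = 1681

1681


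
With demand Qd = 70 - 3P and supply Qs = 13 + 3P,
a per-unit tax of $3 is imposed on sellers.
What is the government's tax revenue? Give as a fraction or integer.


With tax on sellers, new supply: Qs' = 13 + 3(P - 3)
= 4 + 3P
New equilibrium quantity:
Q_new = 37
Tax revenue = tax * Q_new = 3 * 37 = 111

111


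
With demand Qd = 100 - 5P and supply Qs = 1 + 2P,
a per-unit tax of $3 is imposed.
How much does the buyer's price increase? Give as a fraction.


With a per-unit tax, the buyer's price increase depends on relative slopes.
Supply slope: d = 2, Demand slope: b = 5
Buyer's price increase = d * tax / (b + d)
= 2 * 3 / (5 + 2)
= 6 / 7 = 6/7

6/7


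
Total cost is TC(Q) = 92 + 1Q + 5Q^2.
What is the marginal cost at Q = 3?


MC = dTC/dQ = 1 + 2*5*Q
At Q = 3:
MC = 1 + 10*3
MC = 1 + 30 = 31

31


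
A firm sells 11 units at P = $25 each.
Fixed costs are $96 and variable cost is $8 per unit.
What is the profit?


Total Revenue = P * Q = 25 * 11 = $275
Total Cost = FC + VC*Q = 96 + 8*11 = $184
Profit = TR - TC = 275 - 184 = $91

$91


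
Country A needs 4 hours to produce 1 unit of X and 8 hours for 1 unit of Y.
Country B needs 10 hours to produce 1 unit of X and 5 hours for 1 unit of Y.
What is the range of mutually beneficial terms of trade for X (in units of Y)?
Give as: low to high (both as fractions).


Opportunity cost of X for Country A = hours_X / hours_Y = 4/8 = 1/2 units of Y
Opportunity cost of X for Country B = hours_X / hours_Y = 10/5 = 2 units of Y
Terms of trade must be between the two opportunity costs.
Range: 1/2 to 2

1/2 to 2


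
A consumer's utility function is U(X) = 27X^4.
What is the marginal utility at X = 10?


MU = dU/dX = 27*4*X^(4-1)
MU = 108*X^3
At X = 10:
MU = 108 * 10^3
MU = 108 * 1000 = 108000

108000


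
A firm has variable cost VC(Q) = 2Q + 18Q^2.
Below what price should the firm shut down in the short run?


AVC(Q) = VC(Q)/Q = 2 + 18Q
AVC is increasing in Q, so minimum AVC is at Q -> 0+.
Min AVC = 2
The firm should shut down if P < 2.

2


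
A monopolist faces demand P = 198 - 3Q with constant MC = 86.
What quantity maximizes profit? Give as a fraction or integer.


TR = P*Q = (198 - 3Q)Q = 198Q - 3Q^2
MR = dTR/dQ = 198 - 6Q
Set MR = MC:
198 - 6Q = 86
112 = 6Q
Q* = 112/6 = 56/3

56/3


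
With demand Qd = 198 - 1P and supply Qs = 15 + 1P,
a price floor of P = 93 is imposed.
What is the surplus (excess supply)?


At P = 93:
Qd = 198 - 1*93 = 105
Qs = 15 + 1*93 = 108
Surplus = Qs - Qd = 108 - 105 = 3

3


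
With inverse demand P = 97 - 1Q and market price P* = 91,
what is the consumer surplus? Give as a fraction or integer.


Maximum willingness to pay (at Q=0): P_max = 97
Quantity demanded at P* = 91:
Q* = (97 - 91)/1 = 6
CS = (1/2) * Q* * (P_max - P*)
CS = (1/2) * 6 * (97 - 91)
CS = (1/2) * 6 * 6 = 18

18


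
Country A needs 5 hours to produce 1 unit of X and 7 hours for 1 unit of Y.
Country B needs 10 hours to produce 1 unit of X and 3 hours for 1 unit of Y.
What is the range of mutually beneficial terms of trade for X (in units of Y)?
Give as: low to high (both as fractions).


Opportunity cost of X for Country A = hours_X / hours_Y = 5/7 = 5/7 units of Y
Opportunity cost of X for Country B = hours_X / hours_Y = 10/3 = 10/3 units of Y
Terms of trade must be between the two opportunity costs.
Range: 5/7 to 10/3

5/7 to 10/3


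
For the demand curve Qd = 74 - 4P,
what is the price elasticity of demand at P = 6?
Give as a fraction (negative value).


dQ/dP = -4
At P = 6: Q = 74 - 4*6 = 50
E = (dQ/dP)(P/Q) = (-4)(6/50) = -12/25

-12/25


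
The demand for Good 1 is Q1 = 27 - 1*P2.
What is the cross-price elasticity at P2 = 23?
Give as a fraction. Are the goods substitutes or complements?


dQ1/dP2 = -1
At P2 = 23: Q1 = 27 - 1*23 = 4
Exy = (dQ1/dP2)(P2/Q1) = -1 * 23 / 4 = -23/4
Since Exy < 0, the goods are complements.

-23/4 (complements)


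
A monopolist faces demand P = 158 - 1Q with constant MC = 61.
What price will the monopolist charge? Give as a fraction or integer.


MR = 158 - 2Q
Set MR = MC: 158 - 2Q = 61
Q* = 97/2
Substitute into demand:
P* = 158 - 1*97/2 = 219/2

219/2


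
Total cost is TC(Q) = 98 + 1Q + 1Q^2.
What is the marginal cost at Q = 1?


MC = dTC/dQ = 1 + 2*1*Q
At Q = 1:
MC = 1 + 2*1
MC = 1 + 2 = 3

3


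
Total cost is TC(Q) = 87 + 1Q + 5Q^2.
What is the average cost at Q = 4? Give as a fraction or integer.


TC(4) = 87 + 1*4 + 5*4^2
TC(4) = 87 + 4 + 80 = 171
AC = TC/Q = 171/4 = 171/4

171/4


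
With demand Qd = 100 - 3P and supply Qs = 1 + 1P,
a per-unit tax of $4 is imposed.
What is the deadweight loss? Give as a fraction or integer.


Pre-tax equilibrium quantity: Q* = 103/4
Post-tax equilibrium quantity: Q_tax = 91/4
Reduction in quantity: Q* - Q_tax = 3
DWL = (1/2) * tax * (Q* - Q_tax)
DWL = (1/2) * 4 * 3 = 6

6


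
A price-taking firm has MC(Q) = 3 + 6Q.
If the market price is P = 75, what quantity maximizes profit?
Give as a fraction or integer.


In perfect competition, profit is maximized where P = MC.
75 = 3 + 6Q
72 = 6Q
Q* = 72/6 = 12

12


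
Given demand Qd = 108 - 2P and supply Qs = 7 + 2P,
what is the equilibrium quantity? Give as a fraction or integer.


First find equilibrium price:
108 - 2P = 7 + 2P
P* = 101/4 = 101/4
Then substitute into demand:
Q* = 108 - 2 * 101/4 = 115/2

115/2


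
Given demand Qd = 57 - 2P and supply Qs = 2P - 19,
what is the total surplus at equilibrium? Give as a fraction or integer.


Find equilibrium: 57 - 2P = 2P - 19
57 + 19 = 4P
P* = 76/4 = 19
Q* = 2*19 - 19 = 19
Inverse demand: P = 57/2 - Q/2, so P_max = 57/2
Inverse supply: P = 19/2 + Q/2, so P_min = 19/2
CS = (1/2) * 19 * (57/2 - 19) = 361/4
PS = (1/2) * 19 * (19 - 19/2) = 361/4
TS = CS + PS = 361/4 + 361/4 = 361/2

361/2


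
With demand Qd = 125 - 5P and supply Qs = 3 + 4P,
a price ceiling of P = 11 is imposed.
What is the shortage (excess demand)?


At P = 11:
Qd = 125 - 5*11 = 70
Qs = 3 + 4*11 = 47
Shortage = Qd - Qs = 70 - 47 = 23

23


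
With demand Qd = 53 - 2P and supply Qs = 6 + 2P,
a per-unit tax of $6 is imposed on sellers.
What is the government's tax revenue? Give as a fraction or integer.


With tax on sellers, new supply: Qs' = 6 + 2(P - 6)
= 2P - 6
New equilibrium quantity:
Q_new = 47/2
Tax revenue = tax * Q_new = 6 * 47/2 = 141

141


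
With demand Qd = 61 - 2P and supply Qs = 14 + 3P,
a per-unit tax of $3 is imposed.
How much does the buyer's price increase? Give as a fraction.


With a per-unit tax, the buyer's price increase depends on relative slopes.
Supply slope: d = 3, Demand slope: b = 2
Buyer's price increase = d * tax / (b + d)
= 3 * 3 / (2 + 3)
= 9 / 5 = 9/5

9/5


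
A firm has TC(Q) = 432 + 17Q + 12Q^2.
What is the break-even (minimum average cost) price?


AC(Q) = 432/Q + 17 + 12Q
To minimize: dAC/dQ = -432/Q^2 + 12 = 0
Q^2 = 432/12 = 36
Q* = 6
Min AC = 432/6 + 17 + 12*6
Min AC = 72 + 17 + 72 = 161

161


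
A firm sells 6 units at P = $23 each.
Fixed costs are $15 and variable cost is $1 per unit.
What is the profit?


Total Revenue = P * Q = 23 * 6 = $138
Total Cost = FC + VC*Q = 15 + 1*6 = $21
Profit = TR - TC = 138 - 21 = $117

$117


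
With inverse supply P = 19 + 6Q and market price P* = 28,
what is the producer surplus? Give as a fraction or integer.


Minimum supply price (at Q=0): P_min = 19
Quantity supplied at P* = 28:
Q* = (28 - 19)/6 = 3/2
PS = (1/2) * Q* * (P* - P_min)
PS = (1/2) * 3/2 * (28 - 19)
PS = (1/2) * 3/2 * 9 = 27/4

27/4


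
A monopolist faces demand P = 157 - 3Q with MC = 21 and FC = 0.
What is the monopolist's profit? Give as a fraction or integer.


MR = MC: 157 - 6Q = 21
Q* = 68/3
P* = 157 - 3*68/3 = 89
Profit = (P* - MC)*Q* - FC
= (89 - 21)*68/3 - 0
= 68*68/3 - 0
= 4624/3 - 0 = 4624/3

4624/3


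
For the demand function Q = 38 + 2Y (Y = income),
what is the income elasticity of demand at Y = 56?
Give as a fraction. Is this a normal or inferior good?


dQ/dY = 2
At Y = 56: Q = 38 + 2*56 = 150
Ey = (dQ/dY)(Y/Q) = 2 * 56 / 150 = 56/75
Since Ey > 0, this is a normal good.

56/75 (normal good)


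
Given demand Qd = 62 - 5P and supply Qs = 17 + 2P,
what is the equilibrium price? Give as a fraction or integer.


At equilibrium, Qd = Qs.
62 - 5P = 17 + 2P
62 - 17 = 5P + 2P
45 = 7P
P* = 45/7 = 45/7

45/7


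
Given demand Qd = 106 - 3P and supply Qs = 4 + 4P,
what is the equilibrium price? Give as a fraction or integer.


At equilibrium, Qd = Qs.
106 - 3P = 4 + 4P
106 - 4 = 3P + 4P
102 = 7P
P* = 102/7 = 102/7

102/7


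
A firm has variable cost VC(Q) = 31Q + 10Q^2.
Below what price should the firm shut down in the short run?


AVC(Q) = VC(Q)/Q = 31 + 10Q
AVC is increasing in Q, so minimum AVC is at Q -> 0+.
Min AVC = 31
The firm should shut down if P < 31.

31


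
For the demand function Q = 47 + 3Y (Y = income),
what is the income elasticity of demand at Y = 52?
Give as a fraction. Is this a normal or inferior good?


dQ/dY = 3
At Y = 52: Q = 47 + 3*52 = 203
Ey = (dQ/dY)(Y/Q) = 3 * 52 / 203 = 156/203
Since Ey > 0, this is a normal good.

156/203 (normal good)


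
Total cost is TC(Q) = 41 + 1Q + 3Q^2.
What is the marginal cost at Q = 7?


MC = dTC/dQ = 1 + 2*3*Q
At Q = 7:
MC = 1 + 6*7
MC = 1 + 42 = 43

43


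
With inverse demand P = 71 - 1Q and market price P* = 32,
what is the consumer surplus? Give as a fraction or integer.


Maximum willingness to pay (at Q=0): P_max = 71
Quantity demanded at P* = 32:
Q* = (71 - 32)/1 = 39
CS = (1/2) * Q* * (P_max - P*)
CS = (1/2) * 39 * (71 - 32)
CS = (1/2) * 39 * 39 = 1521/2

1521/2


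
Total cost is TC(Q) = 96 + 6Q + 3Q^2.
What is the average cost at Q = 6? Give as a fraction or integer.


TC(6) = 96 + 6*6 + 3*6^2
TC(6) = 96 + 36 + 108 = 240
AC = TC/Q = 240/6 = 40

40


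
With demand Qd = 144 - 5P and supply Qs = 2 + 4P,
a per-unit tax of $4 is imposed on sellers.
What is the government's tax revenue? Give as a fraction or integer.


With tax on sellers, new supply: Qs' = 2 + 4(P - 4)
= 4P - 14
New equilibrium quantity:
Q_new = 506/9
Tax revenue = tax * Q_new = 4 * 506/9 = 2024/9

2024/9


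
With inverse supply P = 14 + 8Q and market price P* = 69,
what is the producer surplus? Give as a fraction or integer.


Minimum supply price (at Q=0): P_min = 14
Quantity supplied at P* = 69:
Q* = (69 - 14)/8 = 55/8
PS = (1/2) * Q* * (P* - P_min)
PS = (1/2) * 55/8 * (69 - 14)
PS = (1/2) * 55/8 * 55 = 3025/16

3025/16


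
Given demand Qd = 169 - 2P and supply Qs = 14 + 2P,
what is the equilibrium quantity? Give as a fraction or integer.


First find equilibrium price:
169 - 2P = 14 + 2P
P* = 155/4 = 155/4
Then substitute into demand:
Q* = 169 - 2 * 155/4 = 183/2

183/2


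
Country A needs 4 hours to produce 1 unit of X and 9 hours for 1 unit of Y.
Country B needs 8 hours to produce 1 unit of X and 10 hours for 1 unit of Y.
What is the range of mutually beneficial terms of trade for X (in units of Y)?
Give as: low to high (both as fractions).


Opportunity cost of X for Country A = hours_X / hours_Y = 4/9 = 4/9 units of Y
Opportunity cost of X for Country B = hours_X / hours_Y = 8/10 = 4/5 units of Y
Terms of trade must be between the two opportunity costs.
Range: 4/9 to 4/5

4/9 to 4/5


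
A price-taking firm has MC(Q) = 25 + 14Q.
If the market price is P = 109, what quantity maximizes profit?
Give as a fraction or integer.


In perfect competition, profit is maximized where P = MC.
109 = 25 + 14Q
84 = 14Q
Q* = 84/14 = 6

6


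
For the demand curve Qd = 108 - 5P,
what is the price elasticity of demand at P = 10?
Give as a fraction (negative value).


dQ/dP = -5
At P = 10: Q = 108 - 5*10 = 58
E = (dQ/dP)(P/Q) = (-5)(10/58) = -25/29

-25/29


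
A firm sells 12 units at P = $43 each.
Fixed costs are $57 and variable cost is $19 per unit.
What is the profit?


Total Revenue = P * Q = 43 * 12 = $516
Total Cost = FC + VC*Q = 57 + 19*12 = $285
Profit = TR - TC = 516 - 285 = $231

$231


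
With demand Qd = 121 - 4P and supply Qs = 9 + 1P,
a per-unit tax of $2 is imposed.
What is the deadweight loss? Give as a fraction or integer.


Pre-tax equilibrium quantity: Q* = 157/5
Post-tax equilibrium quantity: Q_tax = 149/5
Reduction in quantity: Q* - Q_tax = 8/5
DWL = (1/2) * tax * (Q* - Q_tax)
DWL = (1/2) * 2 * 8/5 = 8/5

8/5


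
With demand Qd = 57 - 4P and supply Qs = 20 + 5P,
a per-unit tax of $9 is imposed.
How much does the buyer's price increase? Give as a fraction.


With a per-unit tax, the buyer's price increase depends on relative slopes.
Supply slope: d = 5, Demand slope: b = 4
Buyer's price increase = d * tax / (b + d)
= 5 * 9 / (4 + 5)
= 45 / 9 = 5

5


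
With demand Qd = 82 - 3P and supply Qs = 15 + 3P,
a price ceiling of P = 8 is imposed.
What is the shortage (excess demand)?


At P = 8:
Qd = 82 - 3*8 = 58
Qs = 15 + 3*8 = 39
Shortage = Qd - Qs = 58 - 39 = 19

19


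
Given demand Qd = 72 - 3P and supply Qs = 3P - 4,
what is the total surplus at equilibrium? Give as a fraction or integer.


Find equilibrium: 72 - 3P = 3P - 4
72 + 4 = 6P
P* = 76/6 = 38/3
Q* = 3*38/3 - 4 = 34
Inverse demand: P = 24 - Q/3, so P_max = 24
Inverse supply: P = 4/3 + Q/3, so P_min = 4/3
CS = (1/2) * 34 * (24 - 38/3) = 578/3
PS = (1/2) * 34 * (38/3 - 4/3) = 578/3
TS = CS + PS = 578/3 + 578/3 = 1156/3

1156/3


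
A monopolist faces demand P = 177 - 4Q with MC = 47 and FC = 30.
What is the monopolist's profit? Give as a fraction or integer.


MR = MC: 177 - 8Q = 47
Q* = 65/4
P* = 177 - 4*65/4 = 112
Profit = (P* - MC)*Q* - FC
= (112 - 47)*65/4 - 30
= 65*65/4 - 30
= 4225/4 - 30 = 4105/4

4105/4


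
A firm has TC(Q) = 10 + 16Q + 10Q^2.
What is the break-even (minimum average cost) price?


AC(Q) = 10/Q + 16 + 10Q
To minimize: dAC/dQ = -10/Q^2 + 10 = 0
Q^2 = 10/10 = 1
Q* = 1
Min AC = 10/1 + 16 + 10*1
Min AC = 10 + 16 + 10 = 36

36


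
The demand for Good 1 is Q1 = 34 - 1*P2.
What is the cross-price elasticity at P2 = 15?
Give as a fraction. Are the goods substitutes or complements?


dQ1/dP2 = -1
At P2 = 15: Q1 = 34 - 1*15 = 19
Exy = (dQ1/dP2)(P2/Q1) = -1 * 15 / 19 = -15/19
Since Exy < 0, the goods are complements.

-15/19 (complements)


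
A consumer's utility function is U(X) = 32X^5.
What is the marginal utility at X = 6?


MU = dU/dX = 32*5*X^(5-1)
MU = 160*X^4
At X = 6:
MU = 160 * 6^4
MU = 160 * 1296 = 207360

207360


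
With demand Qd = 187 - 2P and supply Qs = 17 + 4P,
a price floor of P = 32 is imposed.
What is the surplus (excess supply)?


At P = 32:
Qd = 187 - 2*32 = 123
Qs = 17 + 4*32 = 145
Surplus = Qs - Qd = 145 - 123 = 22

22


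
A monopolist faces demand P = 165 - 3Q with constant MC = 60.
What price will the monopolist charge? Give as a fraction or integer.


MR = 165 - 6Q
Set MR = MC: 165 - 6Q = 60
Q* = 35/2
Substitute into demand:
P* = 165 - 3*35/2 = 225/2

225/2


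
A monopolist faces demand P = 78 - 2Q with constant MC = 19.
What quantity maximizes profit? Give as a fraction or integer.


TR = P*Q = (78 - 2Q)Q = 78Q - 2Q^2
MR = dTR/dQ = 78 - 4Q
Set MR = MC:
78 - 4Q = 19
59 = 4Q
Q* = 59/4 = 59/4

59/4


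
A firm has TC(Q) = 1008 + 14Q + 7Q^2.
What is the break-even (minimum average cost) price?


AC(Q) = 1008/Q + 14 + 7Q
To minimize: dAC/dQ = -1008/Q^2 + 7 = 0
Q^2 = 1008/7 = 144
Q* = 12
Min AC = 1008/12 + 14 + 7*12
Min AC = 84 + 14 + 84 = 182

182


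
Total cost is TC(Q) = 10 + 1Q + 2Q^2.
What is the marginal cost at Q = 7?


MC = dTC/dQ = 1 + 2*2*Q
At Q = 7:
MC = 1 + 4*7
MC = 1 + 28 = 29

29


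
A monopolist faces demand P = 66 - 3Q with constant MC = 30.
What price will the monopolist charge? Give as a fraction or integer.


MR = 66 - 6Q
Set MR = MC: 66 - 6Q = 30
Q* = 6
Substitute into demand:
P* = 66 - 3*6 = 48

48


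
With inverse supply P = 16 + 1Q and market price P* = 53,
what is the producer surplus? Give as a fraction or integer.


Minimum supply price (at Q=0): P_min = 16
Quantity supplied at P* = 53:
Q* = (53 - 16)/1 = 37
PS = (1/2) * Q* * (P* - P_min)
PS = (1/2) * 37 * (53 - 16)
PS = (1/2) * 37 * 37 = 1369/2

1369/2


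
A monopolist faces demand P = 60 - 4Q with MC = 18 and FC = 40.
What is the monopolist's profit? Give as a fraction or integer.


MR = MC: 60 - 8Q = 18
Q* = 21/4
P* = 60 - 4*21/4 = 39
Profit = (P* - MC)*Q* - FC
= (39 - 18)*21/4 - 40
= 21*21/4 - 40
= 441/4 - 40 = 281/4

281/4


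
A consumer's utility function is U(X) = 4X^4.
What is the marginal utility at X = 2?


MU = dU/dX = 4*4*X^(4-1)
MU = 16*X^3
At X = 2:
MU = 16 * 2^3
MU = 16 * 8 = 128

128


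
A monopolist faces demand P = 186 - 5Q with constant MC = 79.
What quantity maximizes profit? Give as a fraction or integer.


TR = P*Q = (186 - 5Q)Q = 186Q - 5Q^2
MR = dTR/dQ = 186 - 10Q
Set MR = MC:
186 - 10Q = 79
107 = 10Q
Q* = 107/10 = 107/10

107/10


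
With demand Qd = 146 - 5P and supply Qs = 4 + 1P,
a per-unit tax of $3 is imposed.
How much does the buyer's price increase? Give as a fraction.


With a per-unit tax, the buyer's price increase depends on relative slopes.
Supply slope: d = 1, Demand slope: b = 5
Buyer's price increase = d * tax / (b + d)
= 1 * 3 / (5 + 1)
= 3 / 6 = 1/2

1/2


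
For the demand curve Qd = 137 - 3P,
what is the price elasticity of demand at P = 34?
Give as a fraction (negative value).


dQ/dP = -3
At P = 34: Q = 137 - 3*34 = 35
E = (dQ/dP)(P/Q) = (-3)(34/35) = -102/35

-102/35


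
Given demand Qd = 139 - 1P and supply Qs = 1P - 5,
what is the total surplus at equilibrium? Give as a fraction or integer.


Find equilibrium: 139 - 1P = 1P - 5
139 + 5 = 2P
P* = 144/2 = 72
Q* = 1*72 - 5 = 67
Inverse demand: P = 139 - Q/1, so P_max = 139
Inverse supply: P = 5 + Q/1, so P_min = 5
CS = (1/2) * 67 * (139 - 72) = 4489/2
PS = (1/2) * 67 * (72 - 5) = 4489/2
TS = CS + PS = 4489/2 + 4489/2 = 4489

4489


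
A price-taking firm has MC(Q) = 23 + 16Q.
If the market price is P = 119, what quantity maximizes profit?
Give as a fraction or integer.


In perfect competition, profit is maximized where P = MC.
119 = 23 + 16Q
96 = 16Q
Q* = 96/16 = 6

6


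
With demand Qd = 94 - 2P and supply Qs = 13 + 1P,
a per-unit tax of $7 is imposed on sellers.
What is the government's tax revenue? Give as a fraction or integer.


With tax on sellers, new supply: Qs' = 13 + 1(P - 7)
= 6 + 1P
New equilibrium quantity:
Q_new = 106/3
Tax revenue = tax * Q_new = 7 * 106/3 = 742/3

742/3


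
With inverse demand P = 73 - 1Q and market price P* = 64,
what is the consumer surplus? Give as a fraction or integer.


Maximum willingness to pay (at Q=0): P_max = 73
Quantity demanded at P* = 64:
Q* = (73 - 64)/1 = 9
CS = (1/2) * Q* * (P_max - P*)
CS = (1/2) * 9 * (73 - 64)
CS = (1/2) * 9 * 9 = 81/2

81/2


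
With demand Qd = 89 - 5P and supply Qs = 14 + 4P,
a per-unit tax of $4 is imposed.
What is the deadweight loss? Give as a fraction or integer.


Pre-tax equilibrium quantity: Q* = 142/3
Post-tax equilibrium quantity: Q_tax = 346/9
Reduction in quantity: Q* - Q_tax = 80/9
DWL = (1/2) * tax * (Q* - Q_tax)
DWL = (1/2) * 4 * 80/9 = 160/9

160/9


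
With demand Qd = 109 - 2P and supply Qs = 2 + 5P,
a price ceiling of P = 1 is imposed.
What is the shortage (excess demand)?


At P = 1:
Qd = 109 - 2*1 = 107
Qs = 2 + 5*1 = 7
Shortage = Qd - Qs = 107 - 7 = 100

100


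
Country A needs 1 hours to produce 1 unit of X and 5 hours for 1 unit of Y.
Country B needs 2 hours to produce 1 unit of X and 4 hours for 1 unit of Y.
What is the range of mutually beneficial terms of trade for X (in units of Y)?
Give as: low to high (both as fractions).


Opportunity cost of X for Country A = hours_X / hours_Y = 1/5 = 1/5 units of Y
Opportunity cost of X for Country B = hours_X / hours_Y = 2/4 = 1/2 units of Y
Terms of trade must be between the two opportunity costs.
Range: 1/5 to 1/2

1/5 to 1/2


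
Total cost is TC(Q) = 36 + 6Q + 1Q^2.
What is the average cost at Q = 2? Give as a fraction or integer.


TC(2) = 36 + 6*2 + 1*2^2
TC(2) = 36 + 12 + 4 = 52
AC = TC/Q = 52/2 = 26

26


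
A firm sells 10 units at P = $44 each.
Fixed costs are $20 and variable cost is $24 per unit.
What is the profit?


Total Revenue = P * Q = 44 * 10 = $440
Total Cost = FC + VC*Q = 20 + 24*10 = $260
Profit = TR - TC = 440 - 260 = $180

$180


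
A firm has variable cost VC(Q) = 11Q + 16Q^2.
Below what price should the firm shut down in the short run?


AVC(Q) = VC(Q)/Q = 11 + 16Q
AVC is increasing in Q, so minimum AVC is at Q -> 0+.
Min AVC = 11
The firm should shut down if P < 11.

11


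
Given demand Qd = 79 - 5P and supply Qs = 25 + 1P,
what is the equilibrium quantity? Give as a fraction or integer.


First find equilibrium price:
79 - 5P = 25 + 1P
P* = 54/6 = 9
Then substitute into demand:
Q* = 79 - 5 * 9 = 34

34


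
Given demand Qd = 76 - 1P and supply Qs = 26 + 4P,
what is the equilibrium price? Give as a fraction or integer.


At equilibrium, Qd = Qs.
76 - 1P = 26 + 4P
76 - 26 = 1P + 4P
50 = 5P
P* = 50/5 = 10

10


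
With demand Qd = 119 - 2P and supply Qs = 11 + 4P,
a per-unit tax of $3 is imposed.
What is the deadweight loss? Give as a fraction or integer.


Pre-tax equilibrium quantity: Q* = 83
Post-tax equilibrium quantity: Q_tax = 79
Reduction in quantity: Q* - Q_tax = 4
DWL = (1/2) * tax * (Q* - Q_tax)
DWL = (1/2) * 3 * 4 = 6

6


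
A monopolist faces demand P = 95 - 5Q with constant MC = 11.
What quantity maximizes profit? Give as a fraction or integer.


TR = P*Q = (95 - 5Q)Q = 95Q - 5Q^2
MR = dTR/dQ = 95 - 10Q
Set MR = MC:
95 - 10Q = 11
84 = 10Q
Q* = 84/10 = 42/5

42/5


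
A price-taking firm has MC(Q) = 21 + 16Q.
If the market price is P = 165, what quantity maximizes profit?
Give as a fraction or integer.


In perfect competition, profit is maximized where P = MC.
165 = 21 + 16Q
144 = 16Q
Q* = 144/16 = 9

9


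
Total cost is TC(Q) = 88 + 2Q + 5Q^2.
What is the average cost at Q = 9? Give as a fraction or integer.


TC(9) = 88 + 2*9 + 5*9^2
TC(9) = 88 + 18 + 405 = 511
AC = TC/Q = 511/9 = 511/9

511/9


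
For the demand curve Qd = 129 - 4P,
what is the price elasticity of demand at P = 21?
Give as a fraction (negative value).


dQ/dP = -4
At P = 21: Q = 129 - 4*21 = 45
E = (dQ/dP)(P/Q) = (-4)(21/45) = -28/15

-28/15


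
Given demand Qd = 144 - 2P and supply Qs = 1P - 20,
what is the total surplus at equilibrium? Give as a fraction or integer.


Find equilibrium: 144 - 2P = 1P - 20
144 + 20 = 3P
P* = 164/3 = 164/3
Q* = 1*164/3 - 20 = 104/3
Inverse demand: P = 72 - Q/2, so P_max = 72
Inverse supply: P = 20 + Q/1, so P_min = 20
CS = (1/2) * 104/3 * (72 - 164/3) = 2704/9
PS = (1/2) * 104/3 * (164/3 - 20) = 5408/9
TS = CS + PS = 2704/9 + 5408/9 = 2704/3

2704/3


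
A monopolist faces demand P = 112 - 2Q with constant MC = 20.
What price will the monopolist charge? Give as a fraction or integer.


MR = 112 - 4Q
Set MR = MC: 112 - 4Q = 20
Q* = 23
Substitute into demand:
P* = 112 - 2*23 = 66

66


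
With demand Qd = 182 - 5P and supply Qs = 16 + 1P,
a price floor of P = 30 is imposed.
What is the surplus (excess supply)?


At P = 30:
Qd = 182 - 5*30 = 32
Qs = 16 + 1*30 = 46
Surplus = Qs - Qd = 46 - 32 = 14

14


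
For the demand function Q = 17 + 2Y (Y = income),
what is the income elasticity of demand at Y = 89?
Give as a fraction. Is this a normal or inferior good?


dQ/dY = 2
At Y = 89: Q = 17 + 2*89 = 195
Ey = (dQ/dY)(Y/Q) = 2 * 89 / 195 = 178/195
Since Ey > 0, this is a normal good.

178/195 (normal good)


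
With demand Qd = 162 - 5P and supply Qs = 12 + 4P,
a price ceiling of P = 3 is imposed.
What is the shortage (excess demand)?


At P = 3:
Qd = 162 - 5*3 = 147
Qs = 12 + 4*3 = 24
Shortage = Qd - Qs = 147 - 24 = 123

123


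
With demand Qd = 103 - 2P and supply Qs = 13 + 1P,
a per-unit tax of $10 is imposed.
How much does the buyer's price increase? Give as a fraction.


With a per-unit tax, the buyer's price increase depends on relative slopes.
Supply slope: d = 1, Demand slope: b = 2
Buyer's price increase = d * tax / (b + d)
= 1 * 10 / (2 + 1)
= 10 / 3 = 10/3

10/3


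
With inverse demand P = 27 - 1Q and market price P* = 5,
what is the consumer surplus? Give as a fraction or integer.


Maximum willingness to pay (at Q=0): P_max = 27
Quantity demanded at P* = 5:
Q* = (27 - 5)/1 = 22
CS = (1/2) * Q* * (P_max - P*)
CS = (1/2) * 22 * (27 - 5)
CS = (1/2) * 22 * 22 = 242

242
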